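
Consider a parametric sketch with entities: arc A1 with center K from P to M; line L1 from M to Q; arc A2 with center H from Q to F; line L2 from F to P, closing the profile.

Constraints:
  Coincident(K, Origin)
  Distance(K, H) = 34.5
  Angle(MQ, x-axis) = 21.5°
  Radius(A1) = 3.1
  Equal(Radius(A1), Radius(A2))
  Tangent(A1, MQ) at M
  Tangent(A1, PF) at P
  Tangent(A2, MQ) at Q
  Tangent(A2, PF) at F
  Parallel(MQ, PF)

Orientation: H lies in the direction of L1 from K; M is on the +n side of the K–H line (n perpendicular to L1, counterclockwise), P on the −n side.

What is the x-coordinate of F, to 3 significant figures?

33.2

Tangency of A1 to both parallel lines with radius 3.1 puts M and P at K ± 3.1·n: M = (-1.14, 2.88), P = (1.14, -2.88). Equal radii place Q and F the same way about H: Q = H + 3.1·n = (31.0, 15.5), F = H − 3.1·n = (33.2, 9.76). So F.x = 33.2.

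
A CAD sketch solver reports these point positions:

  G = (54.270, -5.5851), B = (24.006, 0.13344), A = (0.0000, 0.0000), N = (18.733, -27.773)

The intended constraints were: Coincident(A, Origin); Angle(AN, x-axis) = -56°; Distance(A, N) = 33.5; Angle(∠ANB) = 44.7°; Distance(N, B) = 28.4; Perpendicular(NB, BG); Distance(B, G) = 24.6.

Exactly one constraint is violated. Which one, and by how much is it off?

Distance(B, G) = 24.6 — off by 6.20.

A = (0.00, 0.00) ✓; AN at -56.00° ✓; |AN| = 33.50 ✓; ∠ANB = 44.70° ✓; |NB| = 28.40 ✓; ∠(NB, BG) = 90.00° ✓; |BG| = 30.80 ✗.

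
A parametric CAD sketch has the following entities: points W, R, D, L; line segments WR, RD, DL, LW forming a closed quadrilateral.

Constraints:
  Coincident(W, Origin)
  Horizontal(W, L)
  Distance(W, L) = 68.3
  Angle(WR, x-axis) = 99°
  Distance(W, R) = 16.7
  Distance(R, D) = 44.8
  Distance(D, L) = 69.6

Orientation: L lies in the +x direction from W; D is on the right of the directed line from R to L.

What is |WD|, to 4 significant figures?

28.10

Checks: |WL| = 68.30 ✓; |WR| = 16.70 ✓; |RD| = 44.80 ✓; |DL| = 69.60 ✓.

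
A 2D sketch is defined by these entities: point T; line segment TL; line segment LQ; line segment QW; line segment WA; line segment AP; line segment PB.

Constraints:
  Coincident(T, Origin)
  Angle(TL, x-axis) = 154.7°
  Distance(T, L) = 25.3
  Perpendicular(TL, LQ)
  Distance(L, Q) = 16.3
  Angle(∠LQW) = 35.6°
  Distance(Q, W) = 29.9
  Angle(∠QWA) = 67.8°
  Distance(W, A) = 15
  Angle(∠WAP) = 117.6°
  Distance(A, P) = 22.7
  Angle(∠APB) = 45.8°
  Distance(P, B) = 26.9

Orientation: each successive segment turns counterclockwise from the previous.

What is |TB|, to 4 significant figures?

11.31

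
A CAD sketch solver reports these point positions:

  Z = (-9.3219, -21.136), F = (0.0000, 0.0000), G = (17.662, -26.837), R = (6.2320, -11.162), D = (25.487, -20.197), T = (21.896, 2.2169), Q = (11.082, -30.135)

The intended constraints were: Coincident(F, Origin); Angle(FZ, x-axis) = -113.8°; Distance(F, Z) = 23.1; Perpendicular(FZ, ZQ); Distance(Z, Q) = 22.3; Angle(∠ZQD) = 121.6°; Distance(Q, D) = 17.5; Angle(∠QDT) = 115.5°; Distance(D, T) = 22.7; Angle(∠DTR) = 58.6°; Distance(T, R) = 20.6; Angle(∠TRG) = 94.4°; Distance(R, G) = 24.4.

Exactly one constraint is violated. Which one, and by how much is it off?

Distance(R, G) = 24.4 — off by 5.00.

F = (0.00, 0.00) ✓; FZ at -113.8° ✓; |FZ| = 23.10 ✓; ∠(FZ, ZQ) = 90.00° ✓; |ZQ| = 22.30 ✓; ∠ZQD = 121.6° ✓; |QD| = 17.50 ✓; ∠QDT = 115.5° ✓; |DT| = 22.70 ✓; ∠DTR = 58.60° ✓; |TR| = 20.60 ✓; ∠TRG = 94.40° ✓; |RG| = 19.40 ✗.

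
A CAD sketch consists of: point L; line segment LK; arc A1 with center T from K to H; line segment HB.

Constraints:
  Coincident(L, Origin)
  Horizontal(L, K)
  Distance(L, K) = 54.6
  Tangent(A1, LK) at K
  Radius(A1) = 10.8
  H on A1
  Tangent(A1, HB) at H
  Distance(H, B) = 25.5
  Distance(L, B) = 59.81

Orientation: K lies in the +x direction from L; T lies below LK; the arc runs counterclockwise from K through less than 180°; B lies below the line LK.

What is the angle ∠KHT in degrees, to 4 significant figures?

41.79°

Checks: L.y = 0.00, K.y = 0.00 ✓; |TH| = 10.80 ✓; ∠(TH, HB) = 90.00° ✓; |HB| = 25.50 ✓; |LB| = 59.81 ✓.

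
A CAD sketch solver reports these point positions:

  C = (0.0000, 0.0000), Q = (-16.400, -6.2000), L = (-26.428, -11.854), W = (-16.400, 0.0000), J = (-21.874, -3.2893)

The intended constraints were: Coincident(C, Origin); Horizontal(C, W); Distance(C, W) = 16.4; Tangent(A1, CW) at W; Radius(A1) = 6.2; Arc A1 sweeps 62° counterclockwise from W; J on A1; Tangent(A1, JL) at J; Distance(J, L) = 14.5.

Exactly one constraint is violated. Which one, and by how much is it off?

Distance(J, L) = 14.5 — off by 4.80.

C = (0.00, 0.00) ✓; C.y = 0.00, W.y = 0.00 ✓; |CW| = 16.40 ✓; ∠(QW, WC) = 90.00° ✓; |QW| = 6.200 ✓; bearing(Q→J) − bearing(Q→W) = 62.00° ✓; |QJ| = 6.200 ✓; ∠(QJ, JL) = 90.00° ✓; |JL| = 9.700 ✗.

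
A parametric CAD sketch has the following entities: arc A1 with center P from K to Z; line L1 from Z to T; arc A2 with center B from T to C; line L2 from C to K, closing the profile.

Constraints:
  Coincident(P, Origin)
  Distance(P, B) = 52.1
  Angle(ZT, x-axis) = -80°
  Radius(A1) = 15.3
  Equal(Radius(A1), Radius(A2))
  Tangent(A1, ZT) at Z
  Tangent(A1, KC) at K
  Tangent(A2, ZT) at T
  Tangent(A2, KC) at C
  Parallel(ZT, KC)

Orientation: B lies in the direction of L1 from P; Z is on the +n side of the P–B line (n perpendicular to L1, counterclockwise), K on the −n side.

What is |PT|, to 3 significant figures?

54.3

The slot axis is L1's direction at -80.0°, so u = (cos -80.0°, sin -80.0°) = (0.174, -0.985) and n = (−sin -80.0°, cos -80.0°) = (0.985, 0.174). P is at the origin and B lies 52.1 along u from P, so B = 52.1·u = (9.05, -51.3). Tangency of A1 to both parallel lines with radius 15.3 puts Z and K at P ± 15.3·n: Z = (15.1, 2.66), K = (-15.1, -2.66). Equal radii place T and C the same way about B: T = B + 15.3·n = (24.1, -48.7), C = B − 15.3·n = (-6.02, -54.0). Then |PT| = |T − P| = 54.3.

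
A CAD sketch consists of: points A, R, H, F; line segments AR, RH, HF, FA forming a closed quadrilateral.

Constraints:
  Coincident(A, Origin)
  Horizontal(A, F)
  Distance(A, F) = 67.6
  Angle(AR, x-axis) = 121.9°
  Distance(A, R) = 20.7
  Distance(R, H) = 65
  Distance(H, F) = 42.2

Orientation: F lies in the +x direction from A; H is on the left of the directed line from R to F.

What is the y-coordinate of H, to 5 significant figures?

38.608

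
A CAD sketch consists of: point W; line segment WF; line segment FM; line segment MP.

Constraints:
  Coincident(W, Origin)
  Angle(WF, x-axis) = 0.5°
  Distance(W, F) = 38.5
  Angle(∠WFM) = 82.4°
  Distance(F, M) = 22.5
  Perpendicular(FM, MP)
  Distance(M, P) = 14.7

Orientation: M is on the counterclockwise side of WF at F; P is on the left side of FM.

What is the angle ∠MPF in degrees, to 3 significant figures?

56.8°

∠WFM = 82.4°, so FM runs at 0.5° + (180° − 82.4°) = 98.1° from the x-axis; with |FM| = 22.5, M = F + 22.5·(cos 98.1°, sin 98.1°) = (35.3, 22.6). FM is perpendicular to MP; with |MP| = 14.7 on the left of FM, P = M + 14.7·(-0.990, -0.141) = (20.8, 20.5). Then cos ∠MPF = PM·PF / (|PM||PF|), giving 56.8°.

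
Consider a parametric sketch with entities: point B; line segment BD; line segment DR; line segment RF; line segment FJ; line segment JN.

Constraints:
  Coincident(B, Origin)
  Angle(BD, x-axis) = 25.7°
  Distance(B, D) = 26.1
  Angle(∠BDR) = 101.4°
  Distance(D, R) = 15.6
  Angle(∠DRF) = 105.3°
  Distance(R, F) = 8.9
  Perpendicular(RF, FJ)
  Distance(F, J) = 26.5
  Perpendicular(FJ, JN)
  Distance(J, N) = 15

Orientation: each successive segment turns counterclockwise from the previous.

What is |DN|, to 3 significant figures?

11.6

RF is perpendicular to FJ, so FJ runs at -91.0°; with |FJ| = 26.5, J = (10.3, 0.0945). The perpendicularity gives JN at right angles to FJ, so JN runs at -1.00°; with |JN| = 15.0, N = (25.3, -0.167). Then |DN| = |N − D| = 11.6.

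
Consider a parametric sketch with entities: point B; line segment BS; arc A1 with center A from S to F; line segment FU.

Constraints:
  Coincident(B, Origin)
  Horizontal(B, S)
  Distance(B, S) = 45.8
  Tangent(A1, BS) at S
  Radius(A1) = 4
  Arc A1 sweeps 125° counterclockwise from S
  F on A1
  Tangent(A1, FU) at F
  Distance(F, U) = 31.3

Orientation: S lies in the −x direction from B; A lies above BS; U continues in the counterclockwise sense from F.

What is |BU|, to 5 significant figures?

68.390

B is at the origin; BS is horizontal with |BS| = 45.8 and S on the −x side, so S = (-45.800, 0.0000). Since A1 is tangent to BS there, AS ⟂ BS, so A = S + (0, 4) = (-45.800, 4.0000). On A1, S sits at bearing -90° from A; a 125° counterclockwise sweep puts F at bearing 35°, so F = A + 4.0·(cos 35°, sin 35°) = (-42.523, 6.2943). Since A1 is tangent to FU there, AF ⟂ FU, so FU runs along (−sin 35°, cos 35°); with |FU| = 31.3, U = (-60.476, 31.934). Then |BU| = |U − B| = 68.390.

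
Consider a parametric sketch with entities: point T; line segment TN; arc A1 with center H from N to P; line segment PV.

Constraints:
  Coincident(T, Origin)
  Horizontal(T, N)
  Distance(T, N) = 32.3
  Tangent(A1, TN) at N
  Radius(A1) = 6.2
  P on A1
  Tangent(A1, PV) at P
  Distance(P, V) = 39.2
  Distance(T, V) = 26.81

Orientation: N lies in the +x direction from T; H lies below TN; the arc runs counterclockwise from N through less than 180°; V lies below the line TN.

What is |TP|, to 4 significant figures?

28.34

Checks: |HP| = 6.200 ✓; ∠(HP, PV) = 90.00° ✓; |PV| = 39.20 ✓; |TV| = 26.81 ✓.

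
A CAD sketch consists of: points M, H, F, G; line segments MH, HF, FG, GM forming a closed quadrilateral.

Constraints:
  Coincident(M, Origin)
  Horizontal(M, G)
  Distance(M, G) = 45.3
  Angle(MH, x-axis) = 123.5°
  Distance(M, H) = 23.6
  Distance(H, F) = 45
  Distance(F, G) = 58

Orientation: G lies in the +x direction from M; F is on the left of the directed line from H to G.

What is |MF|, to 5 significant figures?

54.857

Checks: |HF| = 45.00 ✓; |FG| = 58.00 ✓.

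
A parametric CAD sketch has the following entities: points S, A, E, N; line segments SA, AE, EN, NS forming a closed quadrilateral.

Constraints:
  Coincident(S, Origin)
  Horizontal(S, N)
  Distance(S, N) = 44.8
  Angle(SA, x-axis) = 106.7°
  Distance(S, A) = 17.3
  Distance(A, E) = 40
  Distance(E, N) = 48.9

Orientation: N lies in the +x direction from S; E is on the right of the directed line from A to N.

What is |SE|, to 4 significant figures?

22.94

S is at the origin; S and N share the same y with |SN| = 44.8 and N in +x, so N = (44.8, 0). SA runs at 106.7° with |SA| = 17.3, so A = (-4.971, 16.57). E is determined by |AE| = 40.0 and |EN| = 48.9 together: it lies at the intersection of circle(A, 40.0) and circle(N, 48.9). With |AN| = 52.46, the foot of the radical line on AN is 18.69 from A and the perpendicular offset is √(40.0² − 18.69²) = 35.37. Taking the right-of-AN solution: E = (1.587, -22.89).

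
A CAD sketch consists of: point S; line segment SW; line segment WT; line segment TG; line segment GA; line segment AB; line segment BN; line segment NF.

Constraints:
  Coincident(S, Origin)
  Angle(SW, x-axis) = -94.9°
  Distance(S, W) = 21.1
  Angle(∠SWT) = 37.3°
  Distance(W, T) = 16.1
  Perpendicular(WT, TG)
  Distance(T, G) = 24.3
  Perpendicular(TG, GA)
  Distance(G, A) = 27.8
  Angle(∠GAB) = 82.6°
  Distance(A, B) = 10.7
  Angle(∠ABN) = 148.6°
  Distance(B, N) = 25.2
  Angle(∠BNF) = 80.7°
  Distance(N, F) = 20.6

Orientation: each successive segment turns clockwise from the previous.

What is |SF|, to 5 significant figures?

4.1888

∠ABN = 148.6° gives BN at 173.60° from the x-axis; with |BN| = 25.2, N = (-9.7564, -19.594). ∠BNF = 80.7° gives NF at 74.300° from the x-axis; with |NF| = 20.6, F = (-4.1820, 0.23752). Then |SF| = |F − S| = 4.1888.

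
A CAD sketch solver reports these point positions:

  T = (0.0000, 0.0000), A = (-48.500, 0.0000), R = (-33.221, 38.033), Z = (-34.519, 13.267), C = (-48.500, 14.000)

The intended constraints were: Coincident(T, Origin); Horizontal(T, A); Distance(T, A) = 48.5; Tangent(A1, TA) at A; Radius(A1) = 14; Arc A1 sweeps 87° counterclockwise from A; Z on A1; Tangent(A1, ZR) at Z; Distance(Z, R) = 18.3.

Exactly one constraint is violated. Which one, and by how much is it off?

Distance(Z, R) = 18.3 — off by 6.50.

T = (0.00, 0.00) ✓; T.y = 0.00, A.y = 0.00 ✓; |TA| = 48.50 ✓; ∠(CA, AT) = 90.00° ✓; |CA| = 14.00 ✓; bearing(C→Z) − bearing(C→A) = 87.00° ✓; |CZ| = 14.00 ✓; ∠(CZ, ZR) = 90.00° ✓; |ZR| = 24.80 ✗.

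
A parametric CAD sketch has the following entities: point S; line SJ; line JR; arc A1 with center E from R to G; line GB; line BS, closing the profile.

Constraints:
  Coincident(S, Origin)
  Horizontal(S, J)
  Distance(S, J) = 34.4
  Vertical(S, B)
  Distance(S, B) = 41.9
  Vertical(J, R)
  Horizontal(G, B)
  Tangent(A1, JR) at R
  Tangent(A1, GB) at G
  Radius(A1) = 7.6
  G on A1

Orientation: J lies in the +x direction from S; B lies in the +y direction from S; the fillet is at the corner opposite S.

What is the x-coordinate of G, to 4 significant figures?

26.80

The virtual corner opposite S is at (34.40, 41.90). The tangent condition forces ER to be normal to JR and the tangent condition forces EG to be normal to GB, with radius 7.6, so the center E sits 7.6 in from both sides at E = (26.80, 34.30). That places the tangent points at R = (34.40, 34.30) on JR and G = (26.80, 41.90) on GB. So G.x = 26.80.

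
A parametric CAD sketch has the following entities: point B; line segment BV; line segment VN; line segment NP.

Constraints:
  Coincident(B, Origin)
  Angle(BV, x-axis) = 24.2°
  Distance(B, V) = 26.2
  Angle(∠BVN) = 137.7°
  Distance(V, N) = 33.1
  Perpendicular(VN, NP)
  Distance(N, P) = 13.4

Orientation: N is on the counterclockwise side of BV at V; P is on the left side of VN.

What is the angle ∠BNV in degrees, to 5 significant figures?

18.573°

B is at the origin; BV runs at 24.2° with length 26.2, so V = 26.2·(cos 24.2°, sin 24.2°) = (23.898, 10.740). ∠BVN = 137.7°, so VN runs at 24.2° + (180° − 137.7°) = 66.500° from the x-axis; with |VN| = 33.1, N = V + 33.1·(cos 66.500°, sin 66.500°) = (37.096, 41.095). Then cos ∠BNV = NB·NV / (|NB||NV|), giving 18.573°.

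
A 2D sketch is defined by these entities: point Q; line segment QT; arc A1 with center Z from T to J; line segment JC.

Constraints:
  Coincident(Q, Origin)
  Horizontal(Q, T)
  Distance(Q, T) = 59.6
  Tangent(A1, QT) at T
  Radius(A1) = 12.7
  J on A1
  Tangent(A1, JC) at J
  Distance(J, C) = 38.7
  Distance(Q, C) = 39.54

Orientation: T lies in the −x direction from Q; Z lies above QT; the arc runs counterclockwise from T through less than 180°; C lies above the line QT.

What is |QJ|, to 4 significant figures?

50.61

Checks: Q = (0.00, 0.00) ✓; |ZJ| = 12.70 ✓; ∠(ZJ, JC) = 90.00° ✓; |JC| = 38.70 ✓; |QC| = 39.54 ✓.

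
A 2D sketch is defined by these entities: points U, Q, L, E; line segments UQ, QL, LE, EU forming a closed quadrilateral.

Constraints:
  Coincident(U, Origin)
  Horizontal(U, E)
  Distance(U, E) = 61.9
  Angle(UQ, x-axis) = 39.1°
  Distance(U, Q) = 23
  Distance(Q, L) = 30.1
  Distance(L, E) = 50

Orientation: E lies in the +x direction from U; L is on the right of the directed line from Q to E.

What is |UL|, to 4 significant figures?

21.02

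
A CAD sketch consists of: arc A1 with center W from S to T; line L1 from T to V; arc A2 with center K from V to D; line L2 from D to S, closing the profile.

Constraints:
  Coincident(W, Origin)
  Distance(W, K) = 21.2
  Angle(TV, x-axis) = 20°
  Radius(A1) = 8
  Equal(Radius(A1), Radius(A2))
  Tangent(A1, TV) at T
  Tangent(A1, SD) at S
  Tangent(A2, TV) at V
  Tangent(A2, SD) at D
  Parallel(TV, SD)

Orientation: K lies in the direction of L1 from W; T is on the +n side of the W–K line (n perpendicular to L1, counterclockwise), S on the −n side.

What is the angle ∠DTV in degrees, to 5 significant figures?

37.042°

Tangency of A1 to both parallel lines with radius 8.0 puts T and S at W ± 8.0·n: T = (-2.7362, 7.5175), S = (2.7362, -7.5175). Equal radii place V and D the same way about K: V = K + 8.0·n = (17.185, 14.768), D = K − 8.0·n = (22.658, -0.26671). Then cos ∠DTV = TD·TV / (|TD||TV|), giving 37.042°.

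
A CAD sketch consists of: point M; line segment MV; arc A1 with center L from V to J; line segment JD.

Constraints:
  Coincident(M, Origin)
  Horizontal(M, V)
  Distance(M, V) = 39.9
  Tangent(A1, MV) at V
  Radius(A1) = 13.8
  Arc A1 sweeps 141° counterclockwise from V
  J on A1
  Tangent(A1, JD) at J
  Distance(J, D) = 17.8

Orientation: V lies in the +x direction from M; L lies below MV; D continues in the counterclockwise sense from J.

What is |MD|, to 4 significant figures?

57.50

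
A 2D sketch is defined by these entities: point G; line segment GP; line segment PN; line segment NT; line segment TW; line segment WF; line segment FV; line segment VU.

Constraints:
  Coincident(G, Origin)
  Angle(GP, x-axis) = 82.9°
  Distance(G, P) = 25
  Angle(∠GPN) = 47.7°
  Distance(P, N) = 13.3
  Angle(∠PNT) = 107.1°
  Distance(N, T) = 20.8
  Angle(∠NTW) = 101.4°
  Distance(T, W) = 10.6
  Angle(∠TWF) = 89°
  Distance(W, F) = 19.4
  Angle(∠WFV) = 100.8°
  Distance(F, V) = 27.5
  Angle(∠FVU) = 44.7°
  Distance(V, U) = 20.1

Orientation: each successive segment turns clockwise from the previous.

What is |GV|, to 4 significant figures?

28.42

G is at the origin; GP runs at 82.9° with length 25.0, so P = (3.090, 24.81). ∠GPN = 47.7° gives PN at -49.40° from the x-axis; with |PN| = 13.3, N = (11.75, 14.71). ∠PNT = 107.1° gives NT at -122.3° from the x-axis; with |NT| = 20.8, T = (0.6308, -2.871). ∠NTW = 101.4° gives TW at 159.1° from the x-axis; with |TW| = 10.6, W = (-9.272, 0.9100). ∠TWF = 89.0° gives WF at 68.10° from the x-axis; with |WF| = 19.4, F = (-2.036, 18.91). ∠WFV = 100.8° gives FV at -11.10° from the x-axis; with |FV| = 27.5, V = (24.95, 13.62). Then |GV| = |V − G| = 28.42.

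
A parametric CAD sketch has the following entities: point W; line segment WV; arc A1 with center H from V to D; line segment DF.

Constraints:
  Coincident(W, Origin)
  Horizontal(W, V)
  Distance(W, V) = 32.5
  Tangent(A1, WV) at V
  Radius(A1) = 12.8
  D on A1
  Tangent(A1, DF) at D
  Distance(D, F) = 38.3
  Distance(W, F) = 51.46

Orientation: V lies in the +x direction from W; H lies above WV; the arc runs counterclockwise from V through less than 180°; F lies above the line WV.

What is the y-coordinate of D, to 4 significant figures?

21.71

W is at the origin; WV is horizontal with |WV| = 32.5 and V on the +x side, so V = (32.50, 0.000). Tangency of A1 to WV means the radius HV is perpendicular to WV, so H = V + (0, 12.8) = (32.50, 12.80). Since HD ⟂ DF (tangency), |HF| = √(12.8² + 38.3²) = 40.38 regardless of where D sits on A1. So F lies on both circle(W, 51.46) and circle(H, 40.38); the above-WV intersection is F = (15.04, 49.21). D is the foot of the tangent from F: D = (41.69, 21.71).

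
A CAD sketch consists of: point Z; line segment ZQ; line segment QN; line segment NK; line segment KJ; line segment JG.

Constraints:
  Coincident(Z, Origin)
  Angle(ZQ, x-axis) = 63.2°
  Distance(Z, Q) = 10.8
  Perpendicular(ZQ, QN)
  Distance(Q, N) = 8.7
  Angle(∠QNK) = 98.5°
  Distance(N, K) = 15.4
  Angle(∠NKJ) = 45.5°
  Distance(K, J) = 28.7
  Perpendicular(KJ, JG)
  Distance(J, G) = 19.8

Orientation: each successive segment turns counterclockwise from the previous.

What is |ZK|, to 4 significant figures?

11.84

Z is at the origin; ZQ runs at 63.2° with length 10.8, so Q = (4.869, 9.640). ZQ is perpendicular to QN, so QN runs at 153.2°; with |QN| = 8.7, N = (-2.896, 13.56). ∠QNK = 98.5° gives NK at -125.3° from the x-axis; with |NK| = 15.4, K = (-11.80, 0.9940). Then |ZK| = |K − Z| = 11.84.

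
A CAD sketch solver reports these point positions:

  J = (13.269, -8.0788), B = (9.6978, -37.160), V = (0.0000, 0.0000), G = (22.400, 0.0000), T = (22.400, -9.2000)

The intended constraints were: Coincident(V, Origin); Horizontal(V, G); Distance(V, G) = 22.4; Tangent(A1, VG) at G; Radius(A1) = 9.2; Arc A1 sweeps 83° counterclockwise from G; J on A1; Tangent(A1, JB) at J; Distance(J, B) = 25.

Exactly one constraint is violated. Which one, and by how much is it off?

Distance(J, B) = 25 — off by 4.30.

V = (0.00, 0.00) ✓; V.y = 0.00, G.y = 0.00 ✓; |VG| = 22.40 ✓; ∠(TG, GV) = 90.00° ✓; |TG| = 9.200 ✓; bearing(T→J) − bearing(T→G) = 83.00° ✓; |TJ| = 9.200 ✓; ∠(TJ, JB) = 90.00° ✓; |JB| = 29.30 ✗.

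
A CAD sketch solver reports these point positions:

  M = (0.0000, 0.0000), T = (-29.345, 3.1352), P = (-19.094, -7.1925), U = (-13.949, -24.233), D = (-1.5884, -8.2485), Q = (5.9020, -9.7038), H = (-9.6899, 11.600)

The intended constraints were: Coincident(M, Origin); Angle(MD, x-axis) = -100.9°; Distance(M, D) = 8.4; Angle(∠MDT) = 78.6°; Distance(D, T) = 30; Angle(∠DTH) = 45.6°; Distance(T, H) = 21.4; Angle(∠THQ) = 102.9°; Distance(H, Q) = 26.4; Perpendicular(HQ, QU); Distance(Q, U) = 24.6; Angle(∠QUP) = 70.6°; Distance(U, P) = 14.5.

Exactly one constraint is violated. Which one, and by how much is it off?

Distance(U, P) = 14.5 — off by 3.30.

M = (0.00, 0.00) ✓; MD at -100.9° ✓; |MD| = 8.400 ✓; ∠MDT = 78.60° ✓; |DT| = 30.00 ✓; ∠DTH = 45.60° ✓; |TH| = 21.40 ✓; ∠THQ = 102.9° ✓; |HQ| = 26.40 ✓; ∠(HQ, QU) = 90.00° ✓; |QU| = 24.60 ✓; ∠QUP = 70.60° ✓; |UP| = 17.80 ✗.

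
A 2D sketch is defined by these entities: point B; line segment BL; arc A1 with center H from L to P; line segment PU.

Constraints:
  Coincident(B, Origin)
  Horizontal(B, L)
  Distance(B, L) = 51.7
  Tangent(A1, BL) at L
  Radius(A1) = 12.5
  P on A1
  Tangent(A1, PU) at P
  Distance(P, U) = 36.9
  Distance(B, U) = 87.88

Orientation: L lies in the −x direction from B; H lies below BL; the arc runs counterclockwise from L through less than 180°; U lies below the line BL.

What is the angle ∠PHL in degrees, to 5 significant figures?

67.764°

Checks: |HP| = 12.50 ✓; ∠(HP, PU) = 90.00° ✓; |PU| = 36.90 ✓; |BU| = 87.88 ✓.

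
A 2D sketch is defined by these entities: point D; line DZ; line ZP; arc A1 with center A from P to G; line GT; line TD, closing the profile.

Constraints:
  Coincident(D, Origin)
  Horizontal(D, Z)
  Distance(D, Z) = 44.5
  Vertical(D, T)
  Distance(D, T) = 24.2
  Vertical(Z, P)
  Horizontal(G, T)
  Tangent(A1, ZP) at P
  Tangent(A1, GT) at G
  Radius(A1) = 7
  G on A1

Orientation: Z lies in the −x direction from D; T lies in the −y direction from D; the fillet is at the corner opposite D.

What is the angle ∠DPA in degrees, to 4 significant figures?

21.13°

D is at the origin; DZ is horizontal with |DZ| = 44.5 and Z on the −x side, so Z = (-44.50, 0.000). D and T share the same x with |DT| = 24.2 and T on the −y side, so T = (0.000, -24.20). The virtual corner opposite D is at (-44.50, -24.20). Since A1 is tangent to ZP there, AP ⟂ ZP and tangency of A1 to GT means the radius AG is perpendicular to GT, with radius 7.0, so the center A sits 7.0 in from both sides at A = (-37.50, -17.20). That places the tangent points at P = (-44.50, -17.20) on ZP and G = (-37.50, -24.20) on GT. Then cos ∠DPA = PD·PA / (|PD||PA|), giving 21.13°.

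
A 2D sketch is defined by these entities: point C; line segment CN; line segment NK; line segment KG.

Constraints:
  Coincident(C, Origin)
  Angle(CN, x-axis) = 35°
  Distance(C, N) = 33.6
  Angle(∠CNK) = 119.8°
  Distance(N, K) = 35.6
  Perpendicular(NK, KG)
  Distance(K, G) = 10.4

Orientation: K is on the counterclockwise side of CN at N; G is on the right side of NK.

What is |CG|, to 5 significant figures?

65.573

C is at the origin; CN runs at 35.0° with length 33.6, so N = 33.6·(cos 35.0°, sin 35.0°) = (27.524, 19.272). ∠CNK = 119.8°, so NK runs at 35.0° + (180° − 119.8°) = 95.200° from the x-axis; with |NK| = 35.6, K = N + 35.6·(cos 95.200°, sin 95.200°) = (24.297, 54.726). NK is perpendicular to KG; with |KG| = 10.4 on the right of NK, G = K + 10.4·(0.99588, 0.090633) = (34.654, 55.668). Then |CG| = |G − C| = 65.573.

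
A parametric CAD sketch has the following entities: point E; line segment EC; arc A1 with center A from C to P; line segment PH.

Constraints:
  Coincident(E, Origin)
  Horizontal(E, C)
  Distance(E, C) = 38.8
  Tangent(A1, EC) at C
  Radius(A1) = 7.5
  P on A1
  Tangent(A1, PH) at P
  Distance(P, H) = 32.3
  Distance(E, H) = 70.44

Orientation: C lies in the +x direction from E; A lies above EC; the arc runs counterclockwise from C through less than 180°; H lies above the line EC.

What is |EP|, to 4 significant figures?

44.86

Checks: E.y = 0.00, C.y = 0.00 ✓; |AP| = 7.500 ✓; ∠(AP, PH) = 90.00° ✓; |PH| = 32.30 ✓; |EH| = 70.44 ✓.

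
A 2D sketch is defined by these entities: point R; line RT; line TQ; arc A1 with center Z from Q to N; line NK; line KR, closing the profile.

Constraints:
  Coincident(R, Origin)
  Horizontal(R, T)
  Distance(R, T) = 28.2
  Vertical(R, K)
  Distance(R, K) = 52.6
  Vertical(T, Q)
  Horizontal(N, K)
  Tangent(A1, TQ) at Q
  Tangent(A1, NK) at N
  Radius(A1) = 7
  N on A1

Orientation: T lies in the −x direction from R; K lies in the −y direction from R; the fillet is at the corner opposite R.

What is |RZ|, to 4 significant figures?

50.29

R is at the origin; R and T share the same y with |RT| = 28.2 and T on the −x side, so T = (-28.20, 0.000). R and K share the same x with |RK| = 52.6 and K on the −y side, so K = (0.000, -52.60). The virtual corner opposite R is at (-28.20, -52.60). The tangent condition forces ZQ to be normal to TQ and since A1 is tangent to NK there, ZN ⟂ NK, with radius 7.0, so the center Z sits 7.0 in from both sides at Z = (-21.20, -45.60). Then |RZ| = |Z − R| = 50.29.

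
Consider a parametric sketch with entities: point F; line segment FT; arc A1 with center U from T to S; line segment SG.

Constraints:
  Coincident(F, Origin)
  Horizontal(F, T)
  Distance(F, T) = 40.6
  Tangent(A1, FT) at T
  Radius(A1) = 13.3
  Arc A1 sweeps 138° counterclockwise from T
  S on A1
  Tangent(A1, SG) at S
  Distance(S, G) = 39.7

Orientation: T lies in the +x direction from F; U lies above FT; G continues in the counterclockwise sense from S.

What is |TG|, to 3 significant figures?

53.8

F is at the origin; F and T share the same y with |FT| = 40.6 and T on the +x side, so T = (40.6, 0.00). Tangency of A1 to FT means the radius UT is perpendicular to FT, so U = T + (0, 13.3) = (40.6, 13.3). On A1, T sits at bearing -90° from U; a 138° counterclockwise sweep puts S at bearing 48°, so S = U + 13.3·(cos 48°, sin 48°) = (49.5, 23.2). Since A1 is tangent to SG there, US ⟂ SG, so SG runs along (−sin 48°, cos 48°); with |SG| = 39.7, G = (20.0, 49.7). Then |TG| = |G − T| = 53.8.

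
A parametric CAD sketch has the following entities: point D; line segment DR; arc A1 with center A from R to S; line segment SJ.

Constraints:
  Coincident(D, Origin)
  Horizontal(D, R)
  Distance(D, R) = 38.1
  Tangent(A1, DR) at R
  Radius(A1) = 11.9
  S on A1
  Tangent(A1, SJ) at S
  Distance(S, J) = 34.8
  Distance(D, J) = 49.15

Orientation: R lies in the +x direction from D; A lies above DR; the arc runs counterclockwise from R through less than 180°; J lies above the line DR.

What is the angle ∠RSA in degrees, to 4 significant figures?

21.69°

Checks: |AS| = 11.90 ✓; ∠(AS, SJ) = 90.00° ✓; |SJ| = 34.80 ✓; |DJ| = 49.15 ✓.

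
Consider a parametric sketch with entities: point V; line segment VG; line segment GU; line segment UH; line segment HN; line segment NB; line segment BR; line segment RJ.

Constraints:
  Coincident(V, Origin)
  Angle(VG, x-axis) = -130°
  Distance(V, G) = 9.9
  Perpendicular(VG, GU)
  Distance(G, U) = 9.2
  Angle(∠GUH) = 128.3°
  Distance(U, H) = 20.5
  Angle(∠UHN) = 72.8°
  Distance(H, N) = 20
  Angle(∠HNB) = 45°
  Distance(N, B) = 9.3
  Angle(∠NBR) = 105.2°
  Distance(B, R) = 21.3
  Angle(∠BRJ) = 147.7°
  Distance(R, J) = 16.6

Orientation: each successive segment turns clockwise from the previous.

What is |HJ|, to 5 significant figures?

22.660

∠NBR = 105.2° gives BR at 131.30° from the x-axis; with |BR| = 21.3, R = (-16.291, 24.253). ∠BRJ = 147.7° gives RJ at 99.000° from the x-axis; with |RJ| = 16.6, J = (-18.888, 40.649). Then |HJ| = |J − H| = 22.660.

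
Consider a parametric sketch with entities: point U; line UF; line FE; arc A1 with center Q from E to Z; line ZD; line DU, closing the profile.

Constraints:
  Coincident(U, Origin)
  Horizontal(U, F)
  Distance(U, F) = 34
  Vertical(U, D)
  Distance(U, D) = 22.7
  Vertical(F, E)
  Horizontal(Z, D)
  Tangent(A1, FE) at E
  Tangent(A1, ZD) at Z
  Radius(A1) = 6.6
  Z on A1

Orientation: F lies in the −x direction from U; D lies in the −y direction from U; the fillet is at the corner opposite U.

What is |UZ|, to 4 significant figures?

35.58

The virtual corner opposite U is at (-34.00, -22.70). The tangent condition forces QE to be normal to FE and since A1 is tangent to ZD there, QZ ⟂ ZD, with radius 6.6, so the center Q sits 6.6 in from both sides at Q = (-27.40, -16.10). That places the tangent points at E = (-34.00, -16.10) on FE and Z = (-27.40, -22.70) on ZD. Then |UZ| = |Z − U| = 35.58.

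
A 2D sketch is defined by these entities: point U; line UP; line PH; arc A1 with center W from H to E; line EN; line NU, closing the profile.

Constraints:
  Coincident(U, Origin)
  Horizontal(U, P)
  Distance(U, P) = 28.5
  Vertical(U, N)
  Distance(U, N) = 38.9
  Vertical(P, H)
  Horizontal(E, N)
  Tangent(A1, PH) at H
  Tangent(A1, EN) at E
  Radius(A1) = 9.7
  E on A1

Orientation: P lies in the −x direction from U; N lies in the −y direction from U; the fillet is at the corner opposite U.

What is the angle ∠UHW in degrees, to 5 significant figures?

45.695°

U is at the origin; U and P share the same y with |UP| = 28.5 and P on the −x side, so P = (-28.500, 0.0000). UN is vertical with |UN| = 38.9 and N on the −y side, so N = (0.0000, -38.900). The virtual corner opposite U is at (-28.500, -38.900). Tangency of A1 to PH means the radius WH is perpendicular to PH and tangency of A1 to EN means the radius WE is perpendicular to EN, with radius 9.7, so the center W sits 9.7 in from both sides at W = (-18.800, -29.200). That places the tangent points at H = (-28.500, -29.200) on PH and E = (-18.800, -38.900) on EN. Then cos ∠UHW = HU·HW / (|HU||HW|), giving 45.695°.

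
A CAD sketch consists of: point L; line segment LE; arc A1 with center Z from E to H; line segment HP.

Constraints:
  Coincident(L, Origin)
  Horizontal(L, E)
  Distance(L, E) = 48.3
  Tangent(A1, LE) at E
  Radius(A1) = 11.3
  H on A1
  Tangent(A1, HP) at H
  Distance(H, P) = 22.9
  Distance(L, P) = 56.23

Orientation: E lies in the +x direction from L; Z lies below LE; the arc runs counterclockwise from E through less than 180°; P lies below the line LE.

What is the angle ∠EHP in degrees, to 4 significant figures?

127.9°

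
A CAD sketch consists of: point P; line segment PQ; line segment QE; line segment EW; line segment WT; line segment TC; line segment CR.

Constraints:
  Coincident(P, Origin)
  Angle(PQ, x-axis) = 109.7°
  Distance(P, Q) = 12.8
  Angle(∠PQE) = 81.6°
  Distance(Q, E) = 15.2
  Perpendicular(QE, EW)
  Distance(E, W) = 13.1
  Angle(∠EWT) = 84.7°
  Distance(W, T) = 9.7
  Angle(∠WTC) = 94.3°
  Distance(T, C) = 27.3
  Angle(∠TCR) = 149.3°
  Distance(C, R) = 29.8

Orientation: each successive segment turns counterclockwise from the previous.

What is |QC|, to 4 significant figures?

16.25

P is at the origin; PQ runs at 109.7° with length 12.8, so Q = (-4.315, 12.05). ∠PQE = 81.6° gives QE at -151.9° from the x-axis; with |QE| = 15.2, E = (-17.72, 4.891). QE ⟂ EW, so EW runs at -61.90°; with |EW| = 13.1, W = (-11.55, -6.664). ∠EWT = 84.7° gives WT at 33.40° from the x-axis; with |WT| = 9.7, T = (-3.455, -1.325). ∠WTC = 94.3° gives TC at 119.1° from the x-axis; with |TC| = 27.3, C = (-16.73, 22.53). Then |QC| = |C − Q| = 16.25.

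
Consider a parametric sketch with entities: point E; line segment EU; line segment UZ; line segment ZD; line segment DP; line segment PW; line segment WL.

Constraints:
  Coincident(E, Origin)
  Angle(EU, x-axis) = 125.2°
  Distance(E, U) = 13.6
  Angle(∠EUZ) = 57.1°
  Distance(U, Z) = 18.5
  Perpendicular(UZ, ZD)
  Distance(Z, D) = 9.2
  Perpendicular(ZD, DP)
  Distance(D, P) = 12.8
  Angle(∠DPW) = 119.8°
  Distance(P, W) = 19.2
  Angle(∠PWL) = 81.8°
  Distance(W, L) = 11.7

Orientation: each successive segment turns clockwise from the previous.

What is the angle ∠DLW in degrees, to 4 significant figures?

97.07°

E is at the origin; EU runs at 125.2° with length 13.6, so U = (-7.839, 11.11). ∠EUZ = 57.1° gives UZ at 2.300° from the x-axis; with |UZ| = 18.5, Z = (10.65, 11.86). UZ is perpendicular to ZD, so ZD runs at -87.70°; with |ZD| = 9.2, D = (11.01, 2.663). ZD is perpendicular to DP, so DP runs at -177.7°; with |DP| = 12.8, P = (-1.775, 2.149). ∠DPW = 119.8° gives PW at 122.1° from the x-axis; with |PW| = 19.2, W = (-11.98, 18.41). ∠PWL = 81.8° gives WL at 23.90° from the x-axis; with |WL| = 11.7, L = (-1.281, 23.15). Then cos ∠DLW = LD·LW / (|LD||LW|), giving 97.07°.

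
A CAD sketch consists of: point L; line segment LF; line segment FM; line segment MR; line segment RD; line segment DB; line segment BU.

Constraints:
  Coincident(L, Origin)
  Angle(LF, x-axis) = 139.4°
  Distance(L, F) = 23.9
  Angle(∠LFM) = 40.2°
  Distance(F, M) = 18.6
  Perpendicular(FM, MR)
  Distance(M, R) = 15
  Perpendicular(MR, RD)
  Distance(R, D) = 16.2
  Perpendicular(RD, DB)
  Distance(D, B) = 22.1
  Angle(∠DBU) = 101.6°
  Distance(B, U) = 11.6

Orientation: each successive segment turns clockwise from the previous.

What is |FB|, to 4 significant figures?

7.495

L is at the origin; LF runs at 139.4° with length 23.9, so F = (-18.15, 15.55). ∠LFM = 40.2° gives FM at -0.4000° from the x-axis; with |FM| = 18.6, M = (0.4530, 15.42). The perpendicularity gives MR at right angles to FM, so MR runs at -90.40°; with |MR| = 15.0, R = (0.3482, 0.4240). The perpendicularity gives RD at right angles to MR, so RD runs at 179.6°; with |RD| = 16.2, D = (-15.85, 0.5371). RD is perpendicular to DB, so DB runs at 89.60°; with |DB| = 22.1, B = (-15.70, 22.64). Then |FB| = |B − F| = 7.495.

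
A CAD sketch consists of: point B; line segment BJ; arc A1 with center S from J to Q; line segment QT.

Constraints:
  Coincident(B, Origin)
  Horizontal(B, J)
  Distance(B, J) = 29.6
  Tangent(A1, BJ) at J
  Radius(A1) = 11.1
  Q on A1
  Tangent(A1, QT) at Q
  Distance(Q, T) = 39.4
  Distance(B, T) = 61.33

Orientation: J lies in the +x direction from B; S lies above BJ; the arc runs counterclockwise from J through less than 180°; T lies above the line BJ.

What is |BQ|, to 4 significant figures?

42.61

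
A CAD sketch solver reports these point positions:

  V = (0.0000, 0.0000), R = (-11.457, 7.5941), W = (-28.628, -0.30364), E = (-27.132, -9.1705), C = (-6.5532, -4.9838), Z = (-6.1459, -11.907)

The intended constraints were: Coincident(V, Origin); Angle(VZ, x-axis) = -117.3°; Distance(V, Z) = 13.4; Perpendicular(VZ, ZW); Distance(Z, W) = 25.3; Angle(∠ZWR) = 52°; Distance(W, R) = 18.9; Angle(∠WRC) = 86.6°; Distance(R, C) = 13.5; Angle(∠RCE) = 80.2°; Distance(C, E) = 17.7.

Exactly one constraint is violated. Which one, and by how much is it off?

Distance(C, E) = 17.7 — off by 3.30.

V = (0.00, 0.00) ✓; VZ at -117.3° ✓; |VZ| = 13.40 ✓; ∠(VZ, ZW) = 90.00° ✓; |ZW| = 25.30 ✓; ∠ZWR = 52.00° ✓; |WR| = 18.90 ✓; ∠WRC = 86.60° ✓; |RC| = 13.50 ✓; ∠RCE = 80.20° ✓; |CE| = 21.00 ✗.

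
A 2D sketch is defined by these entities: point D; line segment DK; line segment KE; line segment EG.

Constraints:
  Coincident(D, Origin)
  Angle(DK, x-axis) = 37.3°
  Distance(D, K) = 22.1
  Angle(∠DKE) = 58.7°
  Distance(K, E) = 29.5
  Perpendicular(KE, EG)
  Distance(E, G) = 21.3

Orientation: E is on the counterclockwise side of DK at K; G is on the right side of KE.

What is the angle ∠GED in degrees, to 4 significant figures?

136.3°

D is at the origin; DK runs at 37.3° with length 22.1, so K = 22.1·(cos 37.3°, sin 37.3°) = (17.58, 13.39). ∠DKE = 58.7°, so KE runs at 37.3° + (180° − 58.7°) = 158.6° from the x-axis; with |KE| = 29.5, E = K + 29.5·(cos 158.6°, sin 158.6°) = (-9.886, 24.16). The perpendicularity gives EG at right angles to KE; with |EG| = 21.3 on the right of KE, G = E + 21.3·(0.3649, 0.9311) = (-2.114, 43.99). Then cos ∠GED = EG·ED / (|EG||ED|), giving 136.3°.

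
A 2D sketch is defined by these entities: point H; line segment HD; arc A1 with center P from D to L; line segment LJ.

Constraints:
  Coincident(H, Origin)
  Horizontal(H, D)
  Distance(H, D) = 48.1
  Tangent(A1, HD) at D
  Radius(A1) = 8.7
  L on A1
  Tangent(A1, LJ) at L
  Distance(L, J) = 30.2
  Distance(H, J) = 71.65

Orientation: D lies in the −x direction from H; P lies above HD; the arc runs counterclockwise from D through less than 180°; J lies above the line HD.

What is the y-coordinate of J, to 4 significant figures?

37.27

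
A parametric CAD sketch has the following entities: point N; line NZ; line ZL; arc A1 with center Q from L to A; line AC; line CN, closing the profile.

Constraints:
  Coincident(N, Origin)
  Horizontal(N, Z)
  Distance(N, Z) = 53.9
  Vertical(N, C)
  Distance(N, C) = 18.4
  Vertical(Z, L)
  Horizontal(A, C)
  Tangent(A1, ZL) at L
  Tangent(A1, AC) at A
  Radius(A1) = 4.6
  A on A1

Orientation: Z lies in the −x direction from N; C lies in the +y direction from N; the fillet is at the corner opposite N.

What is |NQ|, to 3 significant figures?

51.2

N is at the origin; N and Z share the same y with |NZ| = 53.9 and Z on the −x side, so Z = (-53.9, 0.00). N and C share the same x with |NC| = 18.4 and C on the +y side, so C = (0.00, 18.4). The virtual corner opposite N is at (-53.9, 18.4). Tangency of A1 to ZL means the radius QL is perpendicular to ZL and tangency of A1 to AC means the radius QA is perpendicular to AC, with radius 4.6, so the center Q sits 4.6 in from both sides at Q = (-49.3, 13.8). Then |NQ| = |Q − N| = 51.2.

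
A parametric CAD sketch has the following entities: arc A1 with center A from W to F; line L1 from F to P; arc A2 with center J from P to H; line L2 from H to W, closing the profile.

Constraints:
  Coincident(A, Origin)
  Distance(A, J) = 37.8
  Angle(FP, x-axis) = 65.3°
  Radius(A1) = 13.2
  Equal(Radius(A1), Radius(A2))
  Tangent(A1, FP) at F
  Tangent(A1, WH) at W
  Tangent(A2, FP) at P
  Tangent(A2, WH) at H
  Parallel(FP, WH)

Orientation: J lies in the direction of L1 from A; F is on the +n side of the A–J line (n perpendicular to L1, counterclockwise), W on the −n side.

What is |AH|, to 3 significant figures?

40.0

The slot axis is L1's direction at 65.3°, so u = (cos 65.3°, sin 65.3°) = (0.418, 0.909) and n = (−sin 65.3°, cos 65.3°) = (-0.909, 0.418). A is at the origin and J lies 37.8 along u from A, so J = 37.8·u = (15.8, 34.3). Tangency of A1 to both parallel lines with radius 13.2 puts F and W at A ± 13.2·n: F = (-12.0, 5.52), W = (12.0, -5.52). Equal radii place P and H the same way about J: P = J + 13.2·n = (3.80, 39.9), H = J − 13.2·n = (27.8, 28.8). Then |AH| = |H − A| = 40.0.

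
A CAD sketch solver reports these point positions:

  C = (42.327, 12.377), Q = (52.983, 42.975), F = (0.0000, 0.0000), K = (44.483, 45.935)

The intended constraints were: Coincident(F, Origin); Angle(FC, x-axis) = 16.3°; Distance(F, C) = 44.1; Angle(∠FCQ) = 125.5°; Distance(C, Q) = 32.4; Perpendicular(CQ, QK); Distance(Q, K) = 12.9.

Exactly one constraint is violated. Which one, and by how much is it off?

Distance(Q, K) = 12.9 — off by 3.90.

F = (0.00, 0.00) ✓; FC at 16.30° ✓; |FC| = 44.10 ✓; ∠FCQ = 125.5° ✓; |CQ| = 32.40 ✓; ∠(CQ, QK) = 90.00° ✓; |QK| = 9.001 ✗.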